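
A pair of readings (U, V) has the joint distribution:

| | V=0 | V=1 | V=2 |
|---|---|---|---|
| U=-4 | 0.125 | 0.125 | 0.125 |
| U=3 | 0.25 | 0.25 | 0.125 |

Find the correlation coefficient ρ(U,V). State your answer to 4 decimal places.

-0.1240

E[U] = 0.375,  E[V] = 0.875
E[UV] = 0
Cov(U,V) = E[UV] − E[U]E[V] = 0 − (0.375)(0.875) = -0.328125
Var(U) = 11.484375,  Var(V) = 0.609375
ρ = -0.328125 / √(11.484375·0.609375) ≈ -0.1240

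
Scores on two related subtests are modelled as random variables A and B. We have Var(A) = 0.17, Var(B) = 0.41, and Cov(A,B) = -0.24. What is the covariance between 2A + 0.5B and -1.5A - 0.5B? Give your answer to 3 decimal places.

Cov(2A + 0.5B, -1.5A - 0.5B) = (2)(-1.5)Var(A) + (0.5)(-0.5)Var(B) + [(2)(-0.5) + (0.5)(-1.5)]Cov(A,B)
= -3·0.17 + -0.25·0.41 + -1.75·-0.24 = -0.1925

-0.193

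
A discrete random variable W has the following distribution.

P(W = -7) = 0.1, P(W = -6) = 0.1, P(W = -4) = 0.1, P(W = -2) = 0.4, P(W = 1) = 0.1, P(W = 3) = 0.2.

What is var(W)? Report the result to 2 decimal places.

10.36

E[W] = (-7)(0.1) + (-6)(0.1) + (-4)(0.1) + (-2)(0.4) + (1)(0.1) + (3)(0.2) = -1.8
E[W²] = (-7)²(0.1) + (-6)²(0.1) + (-4)²(0.1) + (-2)²(0.4) + (1)²(0.1) + (3)²(0.2) = 13.6
var(W) = E[W²] − (E[W])² = 13.6 − (-1.8)² = 10.36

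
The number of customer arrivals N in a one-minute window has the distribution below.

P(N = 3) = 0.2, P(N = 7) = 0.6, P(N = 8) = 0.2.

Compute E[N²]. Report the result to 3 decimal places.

E[N²] = (3)²(0.2) + (7)²(0.6) + (8)²(0.2) = 44

44.000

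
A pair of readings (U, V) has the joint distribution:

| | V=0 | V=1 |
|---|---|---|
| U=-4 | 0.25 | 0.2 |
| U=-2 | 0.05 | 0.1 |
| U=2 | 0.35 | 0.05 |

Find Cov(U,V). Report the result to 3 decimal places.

-0.445

E[U] = -1.3,  E[V] = 0.35
E[UV] = -0.9
Cov(U,V) = E[UV] − E[U]E[V] = -0.9 − (-1.3)(0.35) = -0.445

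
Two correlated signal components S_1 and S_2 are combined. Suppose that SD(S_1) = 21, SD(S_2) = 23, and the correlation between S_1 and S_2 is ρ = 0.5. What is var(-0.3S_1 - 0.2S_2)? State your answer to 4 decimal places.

89.8300

var(S_1) = (21)² = 441;  var(S_2) = (23)² = 529
Cov(S_1,S_2) = ρ·SD(S_1)·SD(S_2) = 0.5·21·23 = 241.5
var(-0.3S_1 - 0.2S_2) = (-0.3)²·var(S_1) + (-0.2)²·var(S_2) + 2·(-0.3)·(-0.2)·Cov(S_1,S_2)
= 0.09·441 + 0.04·529 + 0.12·241.5 = 89.83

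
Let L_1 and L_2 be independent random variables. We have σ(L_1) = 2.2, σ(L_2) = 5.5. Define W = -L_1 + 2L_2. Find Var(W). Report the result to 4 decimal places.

Var(L_1) = 4.84, Var(L_2) = 30.25
By independence, Var(W) = (-1)²Var(L_1) + (2)²Var(L_2)
= (-1)²·4.84 + (2)²·30.25 = 125.84

125.8400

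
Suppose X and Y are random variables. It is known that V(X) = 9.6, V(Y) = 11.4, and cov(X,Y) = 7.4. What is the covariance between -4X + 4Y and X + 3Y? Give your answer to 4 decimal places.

39.2000

cov(-4X + 4Y, X + 3Y) = (-4)(1)V(X) + (4)(3)V(Y) + [(-4)(3) + (4)(1)]cov(X,Y)
= -4·9.6 + 12·11.4 + -8·7.4 = 39.2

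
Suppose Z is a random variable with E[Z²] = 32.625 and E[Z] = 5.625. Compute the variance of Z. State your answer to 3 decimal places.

0.984

var(Z) = 32.625 − (5.625)² = 0.984375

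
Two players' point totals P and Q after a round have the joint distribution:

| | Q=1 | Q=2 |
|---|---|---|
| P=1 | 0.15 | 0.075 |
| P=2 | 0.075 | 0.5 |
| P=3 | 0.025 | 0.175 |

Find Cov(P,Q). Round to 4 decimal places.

E[P] = 1.975,  E[Q] = 1.75
E[PQ] = 3.575
Cov(P,Q) = E[PQ] − E[P]E[Q] = 3.575 − (1.975)(1.75) = 0.11875

0.1188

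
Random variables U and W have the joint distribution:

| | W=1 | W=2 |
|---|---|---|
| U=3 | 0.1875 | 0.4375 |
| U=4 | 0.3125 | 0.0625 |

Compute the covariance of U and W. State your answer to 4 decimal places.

E[U] = 3.375,  E[W] = 1.5
E[UW] = 4.9375
Cov(U,W) = E[UW] − E[U]E[W] = 4.9375 − (3.375)(1.5) = -0.125

-0.1250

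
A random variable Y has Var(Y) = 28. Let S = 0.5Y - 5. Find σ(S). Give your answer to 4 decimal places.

Var(0.5Y - 5) = (0.5)²·28 = 7
σ(S) = √7 ≈ 2.6458

2.6458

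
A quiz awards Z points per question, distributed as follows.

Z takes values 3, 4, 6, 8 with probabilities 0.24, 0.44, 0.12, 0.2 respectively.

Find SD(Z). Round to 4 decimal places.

E[Z] = (3)(0.24) + (4)(0.44) + (6)(0.12) + (8)(0.2) = 4.8
E[Z²] = (3)²(0.24) + (4)²(0.44) + (6)²(0.12) + (8)²(0.2) = 26.32
Var(Z) = E[Z²] − (E[Z])² = 26.32 − (4.8)² = 3.28
SD(Z) = √3.28 ≈ 1.8111

1.8111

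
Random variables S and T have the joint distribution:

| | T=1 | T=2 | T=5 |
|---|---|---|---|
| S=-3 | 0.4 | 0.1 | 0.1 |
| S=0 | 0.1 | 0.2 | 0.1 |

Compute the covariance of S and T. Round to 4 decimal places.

0.4800

E[S] = -1.8,  E[T] = 2.1
E[ST] = -3.3
Cov(S,T) = E[ST] − E[S]E[T] = -3.3 − (-1.8)(2.1) = 0.48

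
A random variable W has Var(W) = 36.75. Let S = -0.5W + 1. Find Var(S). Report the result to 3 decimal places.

Var(-0.5W + 1) = (-0.5)²·Var(W) = 0.25·36.75 = 9.1875

9.188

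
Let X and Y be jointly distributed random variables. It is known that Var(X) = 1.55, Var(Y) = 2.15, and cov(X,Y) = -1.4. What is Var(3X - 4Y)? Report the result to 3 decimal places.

Var(3X - 4Y) = (3)²·Var(X) + (-4)²·Var(Y) + 2·(3)·(-4)·cov(X,Y)
= 9·1.55 + 16·2.15 + -24·-1.4 = 81.95

81.950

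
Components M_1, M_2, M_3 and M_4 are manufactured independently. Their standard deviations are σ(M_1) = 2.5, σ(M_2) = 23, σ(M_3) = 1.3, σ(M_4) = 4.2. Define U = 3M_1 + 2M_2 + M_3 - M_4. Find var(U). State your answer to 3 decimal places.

var(M_1) = 6.25, var(M_2) = 529, var(M_3) = 1.69, var(M_4) = 17.64
By independence, var(U) = (3)²var(M_1) + (2)²var(M_2) + (1)²var(M_3) + (-1)²var(M_4)
= (3)²·6.25 + (2)²·529 + (1)²·1.69 + (-1)²·17.64 = 2191.58

2191.580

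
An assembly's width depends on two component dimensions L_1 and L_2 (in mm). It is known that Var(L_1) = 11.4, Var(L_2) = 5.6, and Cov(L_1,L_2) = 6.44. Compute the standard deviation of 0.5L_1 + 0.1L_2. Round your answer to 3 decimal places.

1.884

Var(0.5L_1 + 0.1L_2) = (0.5)²·Var(L_1) + (0.1)²·Var(L_2) + 2·(0.5)·(0.1)·Cov(L_1,L_2)
= 0.25·11.4 + 0.01·5.6 + 0.1·6.44 = 3.55
SD(0.5L_1 + 0.1L_2) = √3.55 ≈ 1.884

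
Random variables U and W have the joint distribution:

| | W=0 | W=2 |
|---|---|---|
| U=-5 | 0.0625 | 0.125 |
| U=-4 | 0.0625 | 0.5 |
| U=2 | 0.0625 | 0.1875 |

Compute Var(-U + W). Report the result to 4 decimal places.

8.3398

E[U] = -2.6875,  E[W] = 1.625,  E[UW] = -4.5
Var(U) = 14.6875 − (-2.6875)² = 7.46484375;  Var(W) = 3.25 − (1.625)² = 0.609375
Cov(U,W) = -4.5 − (-2.6875)(1.625) = -0.1328125
Var(-U + W) = (-1)²·7.46484375 + (1)²·0.609375 + 2·(-1)·(1)·-0.1328125 = 8.33984375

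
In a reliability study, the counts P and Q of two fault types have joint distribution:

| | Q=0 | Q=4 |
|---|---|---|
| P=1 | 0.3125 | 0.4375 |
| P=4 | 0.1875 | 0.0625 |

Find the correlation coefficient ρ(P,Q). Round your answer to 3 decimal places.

E[P] = 1.75,  E[Q] = 2
E[PQ] = 2.75
Cov(P,Q) = E[PQ] − E[P]E[Q] = 2.75 − (1.75)(2) = -0.75
Var(P) = 1.6875,  Var(Q) = 4
ρ = -0.75 / √(1.6875·4) ≈ -0.289

-0.289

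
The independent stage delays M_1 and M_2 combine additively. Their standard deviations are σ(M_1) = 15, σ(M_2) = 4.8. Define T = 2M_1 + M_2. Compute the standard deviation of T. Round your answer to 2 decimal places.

30.38

var(M_1) = 225, var(M_2) = 23.04
By independence, var(T) = (2)²var(M_1) + (1)²var(M_2)
= (2)²·225 + (1)²·23.04 = 923.04
σ(T) = √923.04 ≈ 30.38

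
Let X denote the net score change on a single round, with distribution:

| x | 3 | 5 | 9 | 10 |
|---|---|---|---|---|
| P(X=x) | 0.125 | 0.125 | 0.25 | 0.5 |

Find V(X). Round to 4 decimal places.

E[X] = (3)(0.125) + (5)(0.125) + (9)(0.25) + (10)(0.5) = 8.25
E[X²] = (3)²(0.125) + (5)²(0.125) + (9)²(0.25) + (10)²(0.5) = 74.5
V(X) = E[X²] − (E[X])² = 74.5 − (8.25)² = 6.4375

6.4375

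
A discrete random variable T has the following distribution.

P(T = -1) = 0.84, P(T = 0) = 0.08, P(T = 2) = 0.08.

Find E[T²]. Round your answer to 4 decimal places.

1.1600

E[T²] = (-1)²(0.84) + (0)²(0.08) + (2)²(0.08) = 1.16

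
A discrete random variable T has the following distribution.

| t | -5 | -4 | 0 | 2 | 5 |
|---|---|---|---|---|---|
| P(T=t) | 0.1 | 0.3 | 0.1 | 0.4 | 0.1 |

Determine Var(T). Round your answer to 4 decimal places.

E[T] = (-5)(0.1) + (-4)(0.3) + (0)(0.1) + (2)(0.4) + (5)(0.1) = -0.4
E[T²] = (-5)²(0.1) + (-4)²(0.3) + (0)²(0.1) + (2)²(0.4) + (5)²(0.1) = 11.4
Var(T) = E[T²] − (E[T])² = 11.4 − (-0.4)² = 11.24

11.2400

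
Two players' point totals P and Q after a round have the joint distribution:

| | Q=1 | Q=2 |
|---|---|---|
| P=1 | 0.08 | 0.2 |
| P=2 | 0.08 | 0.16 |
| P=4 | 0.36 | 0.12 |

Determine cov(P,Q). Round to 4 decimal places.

-0.2864

E[P] = 2.68,  E[Q] = 1.48
E[PQ] = 3.68
cov(P,Q) = E[PQ] − E[P]E[Q] = 3.68 − (2.68)(1.48) = -0.2864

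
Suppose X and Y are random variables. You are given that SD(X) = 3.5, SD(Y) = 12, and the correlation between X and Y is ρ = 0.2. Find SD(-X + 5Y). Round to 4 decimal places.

V(X) = (3.5)² = 12.25;  V(Y) = (12)² = 144
cov(X,Y) = ρ·SD(X)·SD(Y) = 0.2·3.5·12 = 8.4
V(-X + 5Y) = (-1)²·V(X) + (5)²·V(Y) + 2·(-1)·(5)·cov(X,Y)
= 1·12.25 + 25·144 + -10·8.4 = 3528.25
SD(-X + 5Y) = √3528.25 ≈ 59.3991

59.3991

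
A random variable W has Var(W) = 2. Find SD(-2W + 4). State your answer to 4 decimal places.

2.8284

Var(-2W + 4) = (-2)²·2 = 8
SD(-2W + 4) = √8 ≈ 2.8284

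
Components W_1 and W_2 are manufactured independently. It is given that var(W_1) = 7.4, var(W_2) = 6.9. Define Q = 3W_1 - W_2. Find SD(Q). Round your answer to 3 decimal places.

By independence, var(Q) = (3)²var(W_1) + (-1)²var(W_2)
= (3)²·7.4 + (-1)²·6.9 = 73.5
SD(Q) = √73.5 ≈ 8.573

8.573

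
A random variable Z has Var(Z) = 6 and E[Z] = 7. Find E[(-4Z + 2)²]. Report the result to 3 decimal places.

772.000

E[-4Z + 2] = -4·7 + 2 = -26
Var(-4Z + 2) = (-4)²·6 = 96
E[(-4Z + 2)²] = Var((-4Z + 2)) + (E[(-4Z + 2)])² = 96 + (-26)² = 772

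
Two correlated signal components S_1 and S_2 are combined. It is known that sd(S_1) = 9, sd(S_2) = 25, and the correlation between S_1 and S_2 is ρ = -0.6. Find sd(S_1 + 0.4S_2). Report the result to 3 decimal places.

var(S_1) = (9)² = 81;  var(S_2) = (25)² = 625
cov(S_1,S_2) = ρ·sd(S_1)·sd(S_2) = -0.6·9·25 = -135
var(S_1 + 0.4S_2) = (1)²·var(S_1) + (0.4)²·var(S_2) + 2·(1)·(0.4)·cov(S_1,S_2)
= 1·81 + 0.16·625 + 0.8·-135 = 73
sd(S_1 + 0.4S_2) = √73 ≈ 8.544

8.544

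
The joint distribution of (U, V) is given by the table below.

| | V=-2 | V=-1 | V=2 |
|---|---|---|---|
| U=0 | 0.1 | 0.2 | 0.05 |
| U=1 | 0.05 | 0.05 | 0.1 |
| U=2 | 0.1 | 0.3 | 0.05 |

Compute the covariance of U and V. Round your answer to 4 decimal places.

E[U] = 1.1,  E[V] = -0.65
E[UV] = -0.75
cov(U,V) = E[UV] − E[U]E[V] = -0.75 − (1.1)(-0.65) = -0.035

-0.0350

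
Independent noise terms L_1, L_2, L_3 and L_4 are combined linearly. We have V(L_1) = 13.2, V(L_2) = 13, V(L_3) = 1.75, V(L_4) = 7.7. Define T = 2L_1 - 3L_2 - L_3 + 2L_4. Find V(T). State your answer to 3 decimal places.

202.350

By independence, V(T) = (2)²V(L_1) + (-3)²V(L_2) + (-1)²V(L_3) + (2)²V(L_4)
= (2)²·13.2 + (-3)²·13 + (-1)²·1.75 + (2)²·7.7 = 202.35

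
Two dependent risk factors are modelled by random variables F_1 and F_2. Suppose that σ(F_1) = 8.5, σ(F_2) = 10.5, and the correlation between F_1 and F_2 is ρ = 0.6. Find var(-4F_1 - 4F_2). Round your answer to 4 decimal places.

4633.6000

var(F_1) = (8.5)² = 72.25;  var(F_2) = (10.5)² = 110.25
Cov(F_1,F_2) = ρ·σ(F_1)·σ(F_2) = 0.6·8.5·10.5 = 53.55
var(-4F_1 - 4F_2) = (-4)²·var(F_1) + (-4)²·var(F_2) + 2·(-4)·(-4)·Cov(F_1,F_2)
= 16·72.25 + 16·110.25 + 32·53.55 = 4633.6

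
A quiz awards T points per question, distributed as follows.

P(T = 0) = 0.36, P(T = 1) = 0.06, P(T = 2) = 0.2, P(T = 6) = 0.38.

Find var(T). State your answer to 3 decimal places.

7.032

E[T] = (0)(0.36) + (1)(0.06) + (2)(0.2) + (6)(0.38) = 2.74
E[T²] = (0)²(0.36) + (1)²(0.06) + (2)²(0.2) + (6)²(0.38) = 14.54
var(T) = E[T²] − (E[T])² = 14.54 − (2.74)² = 7.0324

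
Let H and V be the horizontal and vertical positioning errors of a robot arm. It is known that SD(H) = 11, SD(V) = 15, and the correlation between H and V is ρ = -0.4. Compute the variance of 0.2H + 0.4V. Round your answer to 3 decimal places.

30.280

Var(H) = (11)² = 121;  Var(V) = (15)² = 225
Cov(H,V) = ρ·SD(H)·SD(V) = -0.4·11·15 = -66
Var(0.2H + 0.4V) = (0.2)²·Var(H) + (0.4)²·Var(V) + 2·(0.2)·(0.4)·Cov(H,V)
= 0.04·121 + 0.16·225 + 0.16·-66 = 30.28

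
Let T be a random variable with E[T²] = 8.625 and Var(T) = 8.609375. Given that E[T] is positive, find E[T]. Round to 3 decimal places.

(E[T])² = E[T²] − Var(T) = 8.625 − 8.609375 = 0.015625
E[T] = √0.015625 = 0.125

0.125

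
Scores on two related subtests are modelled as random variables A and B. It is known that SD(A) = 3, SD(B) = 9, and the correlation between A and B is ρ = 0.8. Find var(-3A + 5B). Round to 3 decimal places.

1458.000

var(A) = (3)² = 9;  var(B) = (9)² = 81
Cov(A,B) = ρ·SD(A)·SD(B) = 0.8·3·9 = 21.6
var(-3A + 5B) = (-3)²·var(A) + (5)²·var(B) + 2·(-3)·(5)·Cov(A,B)
= 9·9 + 25·81 + -30·21.6 = 1458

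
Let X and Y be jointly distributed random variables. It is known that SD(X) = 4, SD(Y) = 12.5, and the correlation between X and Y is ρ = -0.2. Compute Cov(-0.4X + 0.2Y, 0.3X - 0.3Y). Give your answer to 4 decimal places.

Var(X) = (4)² = 16;  Var(Y) = (12.5)² = 156.25
Cov(X,Y) = ρ·SD(X)·SD(Y) = -0.2·4·12.5 = -10
Cov(-0.4X + 0.2Y, 0.3X - 0.3Y) = (-0.4)(0.3)Var(X) + (0.2)(-0.3)Var(Y) + [(-0.4)(-0.3) + (0.2)(0.3)]Cov(X,Y)
= -0.12·16 + -0.06·156.25 + 0.18·-10 = -13.095

-13.0950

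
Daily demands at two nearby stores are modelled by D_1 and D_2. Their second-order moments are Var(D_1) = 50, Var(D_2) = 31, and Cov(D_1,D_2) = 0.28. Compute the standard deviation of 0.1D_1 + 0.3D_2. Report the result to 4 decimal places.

Var(0.1D_1 + 0.3D_2) = (0.1)²·Var(D_1) + (0.3)²·Var(D_2) + 2·(0.1)·(0.3)·Cov(D_1,D_2)
= 0.01·50 + 0.09·31 + 0.06·0.28 = 3.3068
sd(0.1D_1 + 0.3D_2) = √3.3068 ≈ 1.8185

1.8185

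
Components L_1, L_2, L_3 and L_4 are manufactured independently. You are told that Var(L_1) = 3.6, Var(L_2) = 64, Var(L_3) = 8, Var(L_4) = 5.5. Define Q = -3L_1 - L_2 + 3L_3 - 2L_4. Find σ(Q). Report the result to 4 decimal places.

13.7986

By independence, Var(Q) = (-3)²Var(L_1) + (-1)²Var(L_2) + (3)²Var(L_3) + (-2)²Var(L_4)
= (-3)²·3.6 + (-1)²·64 + (3)²·8 + (-2)²·5.5 = 190.4
σ(Q) = √190.4 ≈ 13.7986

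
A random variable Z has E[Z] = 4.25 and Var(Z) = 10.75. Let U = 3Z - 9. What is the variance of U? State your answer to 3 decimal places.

Var(3Z - 9) = (3)²·Var(Z) = 9·10.75 = 96.75

96.750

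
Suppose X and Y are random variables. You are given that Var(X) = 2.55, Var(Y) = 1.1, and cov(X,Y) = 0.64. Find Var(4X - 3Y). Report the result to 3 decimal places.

Var(4X - 3Y) = (4)²·Var(X) + (-3)²·Var(Y) + 2·(4)·(-3)·cov(X,Y)
= 16·2.55 + 9·1.1 + -24·0.64 = 35.34

35.340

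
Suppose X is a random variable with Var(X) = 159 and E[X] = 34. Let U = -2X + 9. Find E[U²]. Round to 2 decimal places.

4117.00

E[-2X + 9] = -2·34 + 9 = -59
Var(-2X + 9) = (-2)²·159 = 636
E[U²] = Var(U) + (E[U])² = 636 + (-59)² = 4117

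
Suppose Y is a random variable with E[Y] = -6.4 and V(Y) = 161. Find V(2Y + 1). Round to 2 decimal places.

644.00

V(2Y + 1) = (2)²·V(Y) = 4·161 = 644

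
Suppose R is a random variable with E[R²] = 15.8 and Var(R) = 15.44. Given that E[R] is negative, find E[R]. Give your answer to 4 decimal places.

(E[R])² = E[R²] − Var(R) = 15.8 − 15.44 = 0.36
E[R] = −√0.36 = -0.6

-0.6000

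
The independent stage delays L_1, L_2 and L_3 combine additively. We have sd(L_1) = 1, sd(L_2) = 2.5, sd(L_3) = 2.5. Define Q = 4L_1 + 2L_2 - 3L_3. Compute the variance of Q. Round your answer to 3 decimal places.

var(L_1) = 1, var(L_2) = 6.25, var(L_3) = 6.25
By independence, var(Q) = (4)²var(L_1) + (2)²var(L_2) + (-3)²var(L_3)
= (4)²·1 + (2)²·6.25 + (-3)²·6.25 = 97.25

97.250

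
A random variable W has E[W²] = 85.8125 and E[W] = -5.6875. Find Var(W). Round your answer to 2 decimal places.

Var(W) = 85.8125 − (-5.6875)² = 53.46484375

53.46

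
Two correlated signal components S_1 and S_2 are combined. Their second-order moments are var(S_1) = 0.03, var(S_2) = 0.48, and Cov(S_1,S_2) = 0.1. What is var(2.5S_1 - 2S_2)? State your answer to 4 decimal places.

var(2.5S_1 - 2S_2) = (2.5)²·var(S_1) + (-2)²·var(S_2) + 2·(2.5)·(-2)·Cov(S_1,S_2)
= 6.25·0.03 + 4·0.48 + -10·0.1 = 1.1075

1.1075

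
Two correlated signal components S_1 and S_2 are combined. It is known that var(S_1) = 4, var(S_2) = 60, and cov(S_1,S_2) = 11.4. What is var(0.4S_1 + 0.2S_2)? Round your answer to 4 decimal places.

var(0.4S_1 + 0.2S_2) = (0.4)²·var(S_1) + (0.2)²·var(S_2) + 2·(0.4)·(0.2)·cov(S_1,S_2)
= 0.16·4 + 0.04·60 + 0.16·11.4 = 4.864

4.8640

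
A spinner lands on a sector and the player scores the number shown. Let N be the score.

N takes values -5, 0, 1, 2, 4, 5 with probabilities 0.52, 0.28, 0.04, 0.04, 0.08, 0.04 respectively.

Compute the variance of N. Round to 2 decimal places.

11.64

E[N] = (-5)(0.52) + (0)(0.28) + (1)(0.04) + (2)(0.04) + (4)(0.08) + (5)(0.04) = -1.96
E[N²] = (-5)²(0.52) + (0)²(0.28) + (1)²(0.04) + (2)²(0.04) + (4)²(0.08) + (5)²(0.04) = 15.48
Var(N) = E[N²] − (E[N])² = 15.48 − (-1.96)² = 11.6384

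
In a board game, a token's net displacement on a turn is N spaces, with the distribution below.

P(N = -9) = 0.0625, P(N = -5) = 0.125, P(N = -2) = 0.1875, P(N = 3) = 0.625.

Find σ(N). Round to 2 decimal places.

3.80

E[N] = (-9)(0.0625) + (-5)(0.125) + (-2)(0.1875) + (3)(0.625) = 0.3125
E[N²] = (-9)²(0.0625) + (-5)²(0.125) + (-2)²(0.1875) + (3)²(0.625) = 14.5625
Var(N) = E[N²] − (E[N])² = 14.5625 − (0.3125)² = 14.46484375
σ(N) = √14.46484375 ≈ 3.80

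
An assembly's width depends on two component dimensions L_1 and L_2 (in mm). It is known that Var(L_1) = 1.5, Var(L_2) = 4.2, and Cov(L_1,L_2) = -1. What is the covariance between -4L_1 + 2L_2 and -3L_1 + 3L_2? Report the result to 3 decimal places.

61.200

Cov(-4L_1 + 2L_2, -3L_1 + 3L_2) = (-4)(-3)Var(L_1) + (2)(3)Var(L_2) + [(-4)(3) + (2)(-3)]Cov(L_1,L_2)
= 12·1.5 + 6·4.2 + -18·-1 = 61.2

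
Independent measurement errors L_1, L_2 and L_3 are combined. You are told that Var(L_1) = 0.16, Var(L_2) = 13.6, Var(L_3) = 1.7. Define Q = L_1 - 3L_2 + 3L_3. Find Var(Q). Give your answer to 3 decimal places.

By independence, Var(Q) = (1)²Var(L_1) + (-3)²Var(L_2) + (3)²Var(L_3)
= (1)²·0.16 + (-3)²·13.6 + (3)²·1.7 = 137.86

137.860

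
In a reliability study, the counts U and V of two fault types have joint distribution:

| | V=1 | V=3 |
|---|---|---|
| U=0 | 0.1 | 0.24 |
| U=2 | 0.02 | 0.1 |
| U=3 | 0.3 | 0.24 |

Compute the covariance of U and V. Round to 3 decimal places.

E[U] = 1.86,  E[V] = 2.16
E[UV] = 3.7
Cov(U,V) = E[UV] − E[U]E[V] = 3.7 − (1.86)(2.16) = -0.3176

-0.318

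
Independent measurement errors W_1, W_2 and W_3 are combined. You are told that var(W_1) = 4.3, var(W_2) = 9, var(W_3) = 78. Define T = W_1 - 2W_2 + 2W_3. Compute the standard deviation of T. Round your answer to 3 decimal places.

18.770

By independence, var(T) = (1)²var(W_1) + (-2)²var(W_2) + (2)²var(W_3)
= (1)²·4.3 + (-2)²·9 + (2)²·78 = 352.3
σ(T) = √352.3 ≈ 18.770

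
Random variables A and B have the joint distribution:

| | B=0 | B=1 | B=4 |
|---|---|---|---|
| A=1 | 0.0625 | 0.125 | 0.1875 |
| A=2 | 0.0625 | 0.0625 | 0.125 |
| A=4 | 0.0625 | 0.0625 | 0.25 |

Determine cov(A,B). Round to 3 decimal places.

E[A] = 2.375,  E[B] = 2.5
E[AB] = 6.25
cov(A,B) = E[AB] − E[A]E[B] = 6.25 − (2.375)(2.5) = 0.3125

0.313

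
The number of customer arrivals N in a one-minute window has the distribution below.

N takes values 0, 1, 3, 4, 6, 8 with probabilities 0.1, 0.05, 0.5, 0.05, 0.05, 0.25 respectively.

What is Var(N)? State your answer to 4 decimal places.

6.7475

E[N] = (0)(0.1) + (1)(0.05) + (3)(0.5) + (4)(0.05) + (6)(0.05) + (8)(0.25) = 4.05
E[N²] = (0)²(0.1) + (1)²(0.05) + (3)²(0.5) + (4)²(0.05) + (6)²(0.05) + (8)²(0.25) = 23.15
Var(N) = E[N²] − (E[N])² = 23.15 − (4.05)² = 6.7475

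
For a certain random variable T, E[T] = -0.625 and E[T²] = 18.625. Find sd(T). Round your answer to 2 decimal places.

V(T) = 18.625 − (-0.625)² = 18.234375
sd(T) = √18.234375 ≈ 4.27

4.27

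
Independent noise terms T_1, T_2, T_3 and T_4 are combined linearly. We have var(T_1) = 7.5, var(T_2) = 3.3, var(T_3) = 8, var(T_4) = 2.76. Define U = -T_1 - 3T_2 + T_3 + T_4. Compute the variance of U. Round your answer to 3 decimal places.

47.960

By independence, var(U) = (-1)²var(T_1) + (-3)²var(T_2) + (1)²var(T_3) + (1)²var(T_4)
= (-1)²·7.5 + (-3)²·3.3 + (1)²·8 + (1)²·2.76 = 47.96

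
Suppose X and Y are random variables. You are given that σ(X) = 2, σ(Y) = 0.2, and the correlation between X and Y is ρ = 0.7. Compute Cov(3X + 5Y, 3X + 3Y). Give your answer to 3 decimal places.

Var(X) = (2)² = 4;  Var(Y) = (0.2)² = 0.04
Cov(X,Y) = ρ·σ(X)·σ(Y) = 0.7·2·0.2 = 0.28
Cov(3X + 5Y, 3X + 3Y) = (3)(3)Var(X) + (5)(3)Var(Y) + [(3)(3) + (5)(3)]Cov(X,Y)
= 9·4 + 15·0.04 + 24·0.28 = 43.32

43.320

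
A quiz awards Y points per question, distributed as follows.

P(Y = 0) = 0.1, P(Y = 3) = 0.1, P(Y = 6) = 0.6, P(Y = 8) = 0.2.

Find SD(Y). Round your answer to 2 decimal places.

2.25

E[Y] = (0)(0.1) + (3)(0.1) + (6)(0.6) + (8)(0.2) = 5.5
E[Y²] = (0)²(0.1) + (3)²(0.1) + (6)²(0.6) + (8)²(0.2) = 35.3
V(Y) = E[Y²] − (E[Y])² = 35.3 − (5.5)² = 5.05
SD(Y) = √5.05 ≈ 2.25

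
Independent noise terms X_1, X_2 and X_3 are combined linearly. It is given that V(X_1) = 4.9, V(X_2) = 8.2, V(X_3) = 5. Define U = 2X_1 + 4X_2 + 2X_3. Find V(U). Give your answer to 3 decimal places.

By independence, V(U) = (2)²V(X_1) + (4)²V(X_2) + (2)²V(X_3)
= (2)²·4.9 + (4)²·8.2 + (2)²·5 = 170.8

170.800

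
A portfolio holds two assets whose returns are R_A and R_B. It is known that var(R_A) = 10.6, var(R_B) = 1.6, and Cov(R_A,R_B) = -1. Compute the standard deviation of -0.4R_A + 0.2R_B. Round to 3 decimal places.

1.386

var(-0.4R_A + 0.2R_B) = (-0.4)²·var(R_A) + (0.2)²·var(R_B) + 2·(-0.4)·(0.2)·Cov(R_A,R_B)
= 0.16·10.6 + 0.04·1.6 + -0.16·-1 = 1.92
sd(-0.4R_A + 0.2R_B) = √1.92 ≈ 1.386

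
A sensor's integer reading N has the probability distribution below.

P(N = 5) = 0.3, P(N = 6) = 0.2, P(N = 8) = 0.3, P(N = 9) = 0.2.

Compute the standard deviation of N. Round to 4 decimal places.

1.5780

E[N] = (5)(0.3) + (6)(0.2) + (8)(0.3) + (9)(0.2) = 6.9
E[N²] = (5)²(0.3) + (6)²(0.2) + (8)²(0.3) + (9)²(0.2) = 50.1
V(N) = E[N²] − (E[N])² = 50.1 − (6.9)² = 2.49
σ(N) = √2.49 ≈ 1.5780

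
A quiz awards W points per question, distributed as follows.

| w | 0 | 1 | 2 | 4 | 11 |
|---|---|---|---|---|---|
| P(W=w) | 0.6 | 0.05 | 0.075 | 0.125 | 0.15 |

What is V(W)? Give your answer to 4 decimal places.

14.9775

E[W] = (0)(0.6) + (1)(0.05) + (2)(0.075) + (4)(0.125) + (11)(0.15) = 2.35
E[W²] = (0)²(0.6) + (1)²(0.05) + (2)²(0.075) + (4)²(0.125) + (11)²(0.15) = 20.5
V(W) = E[W²] − (E[W])² = 20.5 − (2.35)² = 14.9775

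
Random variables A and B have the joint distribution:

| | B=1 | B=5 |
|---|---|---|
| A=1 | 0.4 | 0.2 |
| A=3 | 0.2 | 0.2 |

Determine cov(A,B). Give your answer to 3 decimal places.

0.320

E[A] = 1.8,  E[B] = 2.6
E[AB] = 5
cov(A,B) = E[AB] − E[A]E[B] = 5 − (1.8)(2.6) = 0.32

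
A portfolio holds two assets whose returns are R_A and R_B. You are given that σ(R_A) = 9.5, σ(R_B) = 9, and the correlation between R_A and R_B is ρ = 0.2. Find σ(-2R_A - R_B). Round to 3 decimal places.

22.592

V(R_A) = (9.5)² = 90.25;  V(R_B) = (9)² = 81
cov(R_A,R_B) = ρ·σ(R_A)·σ(R_B) = 0.2·9.5·9 = 17.1
V(-2R_A - R_B) = (-2)²·V(R_A) + (-1)²·V(R_B) + 2·(-2)·(-1)·cov(R_A,R_B)
= 4·90.25 + 1·81 + 4·17.1 = 510.4
σ(-2R_A - R_B) = √510.4 ≈ 22.592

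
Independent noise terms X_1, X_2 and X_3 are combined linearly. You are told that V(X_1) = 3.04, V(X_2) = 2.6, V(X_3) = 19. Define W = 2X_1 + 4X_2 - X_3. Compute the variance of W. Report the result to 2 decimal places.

By independence, V(W) = (2)²V(X_1) + (4)²V(X_2) + (-1)²V(X_3)
= (2)²·3.04 + (4)²·2.6 + (-1)²·19 = 72.76

72.76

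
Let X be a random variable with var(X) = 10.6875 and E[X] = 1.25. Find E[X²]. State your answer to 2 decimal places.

E[X²] = var(X) + (E[X])² = 10.6875 + (1.25)² = 12.25

12.25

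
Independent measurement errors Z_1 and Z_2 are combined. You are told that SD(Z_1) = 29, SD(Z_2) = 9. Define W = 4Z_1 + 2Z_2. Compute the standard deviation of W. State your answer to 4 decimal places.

117.3882

Var(Z_1) = 841, Var(Z_2) = 81
By independence, Var(W) = (4)²Var(Z_1) + (2)²Var(Z_2)
= (4)²·841 + (2)²·81 = 13780
SD(W) = √13780 ≈ 117.3882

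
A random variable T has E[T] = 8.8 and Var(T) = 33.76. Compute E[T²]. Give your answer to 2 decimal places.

E[T²] = Var(T) + (E[T])² = 33.76 + (8.8)² = 111.2

111.20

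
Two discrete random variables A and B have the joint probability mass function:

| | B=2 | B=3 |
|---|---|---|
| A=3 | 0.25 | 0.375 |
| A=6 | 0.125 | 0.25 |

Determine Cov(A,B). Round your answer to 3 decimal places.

0.047

E[A] = 4.125,  E[B] = 2.625
E[AB] = 10.875
Cov(A,B) = E[AB] − E[A]E[B] = 10.875 − (4.125)(2.625) = 0.046875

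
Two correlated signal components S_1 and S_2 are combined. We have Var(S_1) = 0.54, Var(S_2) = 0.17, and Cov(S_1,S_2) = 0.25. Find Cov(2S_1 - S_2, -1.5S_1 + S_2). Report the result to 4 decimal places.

-0.9150

Cov(2S_1 - S_2, -1.5S_1 + S_2) = (2)(-1.5)Var(S_1) + (-1)(1)Var(S_2) + [(2)(1) + (-1)(-1.5)]Cov(S_1,S_2)
= -3·0.54 + -1·0.17 + 3.5·0.25 = -0.915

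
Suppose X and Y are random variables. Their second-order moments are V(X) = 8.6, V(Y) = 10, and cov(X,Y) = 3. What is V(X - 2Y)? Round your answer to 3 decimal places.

V(X - 2Y) = (1)²·V(X) + (-2)²·V(Y) + 2·(1)·(-2)·cov(X,Y)
= 1·8.6 + 4·10 + -4·3 = 36.6

36.600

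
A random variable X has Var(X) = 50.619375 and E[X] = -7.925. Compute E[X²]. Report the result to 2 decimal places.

113.43

E[X²] = Var(X) + (E[X])² = 50.619375 + (-7.925)² = 113.425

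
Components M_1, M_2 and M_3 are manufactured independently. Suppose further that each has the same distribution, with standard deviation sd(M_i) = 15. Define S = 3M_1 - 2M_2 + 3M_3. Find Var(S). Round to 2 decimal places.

4950.00

Var(M_i) = (15)² = 225
By independence, Var(S) = (3)²Var(M_1) + (-2)²Var(M_2) + (3)²Var(M_3)
= (3)²·225 + (-2)²·225 + (3)²·225 = 4950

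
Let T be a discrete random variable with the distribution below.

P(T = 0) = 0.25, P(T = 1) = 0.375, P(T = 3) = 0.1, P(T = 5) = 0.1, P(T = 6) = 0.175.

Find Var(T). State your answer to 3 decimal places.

5.124

E[T] = (0)(0.25) + (1)(0.375) + (3)(0.1) + (5)(0.1) + (6)(0.175) = 2.225
E[T²] = (0)²(0.25) + (1)²(0.375) + (3)²(0.1) + (5)²(0.1) + (6)²(0.175) = 10.075
Var(T) = E[T²] − (E[T])² = 10.075 − (2.225)² = 5.124375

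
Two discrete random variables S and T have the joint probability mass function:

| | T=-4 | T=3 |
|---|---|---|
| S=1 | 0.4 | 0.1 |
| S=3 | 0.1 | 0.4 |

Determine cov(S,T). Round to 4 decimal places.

E[S] = 2,  E[T] = -0.5
E[ST] = 1.1
cov(S,T) = E[ST] − E[S]E[T] = 1.1 − (2)(-0.5) = 2.1

2.1000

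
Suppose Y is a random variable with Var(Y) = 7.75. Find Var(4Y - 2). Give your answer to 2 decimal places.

Var(4Y - 2) = (4)²·Var(Y) = 16·7.75 = 124

124.00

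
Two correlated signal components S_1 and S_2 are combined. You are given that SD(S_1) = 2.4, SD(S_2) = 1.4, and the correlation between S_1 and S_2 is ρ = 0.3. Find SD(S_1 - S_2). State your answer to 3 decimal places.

Var(S_1) = (2.4)² = 5.76;  Var(S_2) = (1.4)² = 1.96
cov(S_1,S_2) = ρ·SD(S_1)·SD(S_2) = 0.3·2.4·1.4 = 1.008
Var(S_1 - S_2) = (1)²·Var(S_1) + (-1)²·Var(S_2) + 2·(1)·(-1)·cov(S_1,S_2)
= 1·5.76 + 1·1.96 + -2·1.008 = 5.704
SD(S_1 - S_2) = √5.704 ≈ 2.388

2.388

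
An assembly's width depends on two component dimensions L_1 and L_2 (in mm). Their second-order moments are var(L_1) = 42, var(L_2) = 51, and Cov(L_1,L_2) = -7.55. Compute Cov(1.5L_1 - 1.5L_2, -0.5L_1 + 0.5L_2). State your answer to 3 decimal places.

Cov(1.5L_1 - 1.5L_2, -0.5L_1 + 0.5L_2) = (1.5)(-0.5)var(L_1) + (-1.5)(0.5)var(L_2) + [(1.5)(0.5) + (-1.5)(-0.5)]Cov(L_1,L_2)
= -0.75·42 + -0.75·51 + 1.5·-7.55 = -81.075

-81.075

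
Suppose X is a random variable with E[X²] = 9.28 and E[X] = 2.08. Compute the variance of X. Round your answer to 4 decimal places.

4.9536

Var(X) = 9.28 − (2.08)² = 4.9536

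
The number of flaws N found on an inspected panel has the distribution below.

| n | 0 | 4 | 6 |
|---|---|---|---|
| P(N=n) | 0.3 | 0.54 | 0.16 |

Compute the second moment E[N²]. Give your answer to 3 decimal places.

14.400

E[N²] = (0)²(0.3) + (4)²(0.54) + (6)²(0.16) = 14.4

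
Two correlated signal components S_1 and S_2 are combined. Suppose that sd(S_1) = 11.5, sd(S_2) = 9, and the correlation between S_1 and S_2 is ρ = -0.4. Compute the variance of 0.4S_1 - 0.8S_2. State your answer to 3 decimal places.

var(S_1) = (11.5)² = 132.25;  var(S_2) = (9)² = 81
Cov(S_1,S_2) = ρ·sd(S_1)·sd(S_2) = -0.4·11.5·9 = -41.4
var(0.4S_1 - 0.8S_2) = (0.4)²·var(S_1) + (-0.8)²·var(S_2) + 2·(0.4)·(-0.8)·Cov(S_1,S_2)
= 0.16·132.25 + 0.64·81 + -0.64·-41.4 = 99.496

99.496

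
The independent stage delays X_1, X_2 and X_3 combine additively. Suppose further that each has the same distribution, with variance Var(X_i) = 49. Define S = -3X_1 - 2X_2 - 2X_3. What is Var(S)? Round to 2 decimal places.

By independence, Var(S) = (-3)²Var(X_1) + (-2)²Var(X_2) + (-2)²Var(X_3)
= (-3)²·49 + (-2)²·49 + (-2)²·49 = 833

833.00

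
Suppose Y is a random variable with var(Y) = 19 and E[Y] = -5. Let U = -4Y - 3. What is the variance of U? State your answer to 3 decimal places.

304.000

var(-4Y - 3) = (-4)²·var(Y) = 16·19 = 304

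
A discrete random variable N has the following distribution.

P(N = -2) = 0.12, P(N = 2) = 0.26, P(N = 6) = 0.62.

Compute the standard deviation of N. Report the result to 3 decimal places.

E[N] = (-2)(0.12) + (2)(0.26) + (6)(0.62) = 4
E[N²] = (-2)²(0.12) + (2)²(0.26) + (6)²(0.62) = 23.84
Var(N) = E[N²] − (E[N])² = 23.84 − (4)² = 7.84
SD(N) = √7.84 ≈ 2.800

2.800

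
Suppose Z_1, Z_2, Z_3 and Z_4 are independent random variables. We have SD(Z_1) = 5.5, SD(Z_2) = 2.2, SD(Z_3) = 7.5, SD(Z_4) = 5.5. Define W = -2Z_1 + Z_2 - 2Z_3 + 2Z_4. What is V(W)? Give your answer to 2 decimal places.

471.84

V(Z_1) = 30.25, V(Z_2) = 4.84, V(Z_3) = 56.25, V(Z_4) = 30.25
By independence, V(W) = (-2)²V(Z_1) + (1)²V(Z_2) + (-2)²V(Z_3) + (2)²V(Z_4)
= (-2)²·30.25 + (1)²·4.84 + (-2)²·56.25 + (2)²·30.25 = 471.84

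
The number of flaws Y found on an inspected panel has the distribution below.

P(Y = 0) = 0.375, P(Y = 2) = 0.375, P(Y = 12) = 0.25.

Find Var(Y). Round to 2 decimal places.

E[Y] = (0)(0.375) + (2)(0.375) + (12)(0.25) = 3.75
E[Y²] = (0)²(0.375) + (2)²(0.375) + (12)²(0.25) = 37.5
Var(Y) = E[Y²] − (E[Y])² = 37.5 − (3.75)² = 23.4375

23.44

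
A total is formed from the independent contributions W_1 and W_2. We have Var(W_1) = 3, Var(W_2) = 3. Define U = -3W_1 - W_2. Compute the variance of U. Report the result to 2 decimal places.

By independence, Var(U) = (-3)²Var(W_1) + (-1)²Var(W_2)
= (-3)²·3 + (-1)²·3 = 30

30.00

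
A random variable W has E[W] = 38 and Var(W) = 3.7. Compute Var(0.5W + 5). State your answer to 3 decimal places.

Var(0.5W + 5) = (0.5)²·Var(W) = 0.25·3.7 = 0.925

0.925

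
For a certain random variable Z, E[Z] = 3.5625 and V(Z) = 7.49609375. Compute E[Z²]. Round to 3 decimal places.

20.188

E[Z²] = V(Z) + (E[Z])² = 7.49609375 + (3.5625)² = 20.1875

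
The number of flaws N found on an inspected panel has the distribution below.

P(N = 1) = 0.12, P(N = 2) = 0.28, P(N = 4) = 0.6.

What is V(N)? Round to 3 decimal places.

1.354

E[N] = (1)(0.12) + (2)(0.28) + (4)(0.6) = 3.08
E[N²] = (1)²(0.12) + (2)²(0.28) + (4)²(0.6) = 10.84
V(N) = E[N²] − (E[N])² = 10.84 − (3.08)² = 1.3536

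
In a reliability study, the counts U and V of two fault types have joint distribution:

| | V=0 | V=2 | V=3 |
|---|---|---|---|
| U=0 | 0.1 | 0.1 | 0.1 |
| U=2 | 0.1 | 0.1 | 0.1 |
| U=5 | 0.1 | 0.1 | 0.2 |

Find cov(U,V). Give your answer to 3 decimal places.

0.320

E[U] = 2.6,  E[V] = 1.8
E[UV] = 5
cov(U,V) = E[UV] − E[U]E[V] = 5 − (2.6)(1.8) = 0.32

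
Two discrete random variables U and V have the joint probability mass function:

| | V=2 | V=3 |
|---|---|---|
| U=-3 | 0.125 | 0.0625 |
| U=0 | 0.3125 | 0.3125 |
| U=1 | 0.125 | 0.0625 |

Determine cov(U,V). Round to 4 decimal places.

0.0391

E[U] = -0.375,  E[V] = 2.4375
E[UV] = -0.875
cov(U,V) = E[UV] − E[U]E[V] = -0.875 − (-0.375)(2.4375) = 0.0390625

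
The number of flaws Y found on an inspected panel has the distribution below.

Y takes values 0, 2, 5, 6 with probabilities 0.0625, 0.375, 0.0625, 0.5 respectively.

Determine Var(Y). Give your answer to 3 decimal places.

E[Y] = (0)(0.0625) + (2)(0.375) + (5)(0.0625) + (6)(0.5) = 4.0625
E[Y²] = (0)²(0.0625) + (2)²(0.375) + (5)²(0.0625) + (6)²(0.5) = 21.0625
Var(Y) = E[Y²] − (E[Y])² = 21.0625 − (4.0625)² = 4.55859375

4.559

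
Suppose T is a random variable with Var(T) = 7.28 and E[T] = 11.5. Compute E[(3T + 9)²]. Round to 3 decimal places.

E[3T + 9] = 3·11.5 + 9 = 43.5
Var(3T + 9) = (3)²·7.28 = 65.52
E[(3T + 9)²] = Var((3T + 9)) + (E[(3T + 9)])² = 65.52 + (43.5)² = 1957.77

1957.770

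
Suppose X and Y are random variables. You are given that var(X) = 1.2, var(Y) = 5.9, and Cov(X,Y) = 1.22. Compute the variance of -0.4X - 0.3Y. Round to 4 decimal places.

1.0158

var(-0.4X - 0.3Y) = (-0.4)²·var(X) + (-0.3)²·var(Y) + 2·(-0.4)·(-0.3)·Cov(X,Y)
= 0.16·1.2 + 0.09·5.9 + 0.24·1.22 = 1.0158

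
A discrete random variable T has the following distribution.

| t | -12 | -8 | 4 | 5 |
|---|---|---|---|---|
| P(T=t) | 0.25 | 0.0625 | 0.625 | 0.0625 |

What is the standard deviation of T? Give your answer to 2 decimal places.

E[T] = (-12)(0.25) + (-8)(0.0625) + (4)(0.625) + (5)(0.0625) = -0.6875
E[T²] = (-12)²(0.25) + (-8)²(0.0625) + (4)²(0.625) + (5)²(0.0625) = 51.5625
Var(T) = E[T²] − (E[T])² = 51.5625 − (-0.6875)² = 51.08984375
SD(T) = √51.08984375 ≈ 7.15

7.15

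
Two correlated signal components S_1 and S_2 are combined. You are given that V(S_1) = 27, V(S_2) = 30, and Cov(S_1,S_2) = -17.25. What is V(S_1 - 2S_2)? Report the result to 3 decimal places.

216.000

V(S_1 - 2S_2) = (1)²·V(S_1) + (-2)²·V(S_2) + 2·(1)·(-2)·Cov(S_1,S_2)
= 1·27 + 4·30 + -4·-17.25 = 216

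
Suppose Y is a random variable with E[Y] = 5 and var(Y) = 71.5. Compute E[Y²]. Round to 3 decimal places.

96.500

E[Y²] = var(Y) + (E[Y])² = 71.5 + (5)² = 96.5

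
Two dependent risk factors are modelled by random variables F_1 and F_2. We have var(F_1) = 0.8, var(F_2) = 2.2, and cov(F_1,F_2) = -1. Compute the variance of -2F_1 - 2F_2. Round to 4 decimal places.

var(-2F_1 - 2F_2) = (-2)²·var(F_1) + (-2)²·var(F_2) + 2·(-2)·(-2)·cov(F_1,F_2)
= 4·0.8 + 4·2.2 + 8·-1 = 4

4.0000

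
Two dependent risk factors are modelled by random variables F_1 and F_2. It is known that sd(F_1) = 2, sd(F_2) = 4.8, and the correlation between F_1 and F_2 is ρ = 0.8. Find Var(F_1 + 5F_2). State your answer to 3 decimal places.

Var(F_1) = (2)² = 4;  Var(F_2) = (4.8)² = 23.04
Cov(F_1,F_2) = ρ·sd(F_1)·sd(F_2) = 0.8·2·4.8 = 7.68
Var(F_1 + 5F_2) = (1)²·Var(F_1) + (5)²·Var(F_2) + 2·(1)·(5)·Cov(F_1,F_2)
= 1·4 + 25·23.04 + 10·7.68 = 656.8

656.800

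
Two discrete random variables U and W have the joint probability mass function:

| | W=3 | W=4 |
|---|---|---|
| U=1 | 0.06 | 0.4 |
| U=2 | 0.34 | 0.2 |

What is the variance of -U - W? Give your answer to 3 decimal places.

E[U] = 1.54,  E[W] = 3.6,  E[UW] = 5.42
Var(U) = 2.62 − (1.54)² = 0.2484;  Var(W) = 13.2 − (3.6)² = 0.24
cov(U,W) = 5.42 − (1.54)(3.6) = -0.124
Var(-U - W) = (-1)²·0.2484 + (-1)²·0.24 + 2·(-1)·(-1)·-0.124 = 0.2404

0.240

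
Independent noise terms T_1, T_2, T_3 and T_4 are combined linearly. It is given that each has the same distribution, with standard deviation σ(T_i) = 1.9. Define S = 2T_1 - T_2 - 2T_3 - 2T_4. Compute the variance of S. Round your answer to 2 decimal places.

46.93

Var(T_i) = (1.9)² = 3.61
By independence, Var(S) = (2)²Var(T_1) + (-1)²Var(T_2) + (-2)²Var(T_3) + (-2)²Var(T_4)
= (2)²·3.61 + (-1)²·3.61 + (-2)²·3.61 + (-2)²·3.61 = 46.93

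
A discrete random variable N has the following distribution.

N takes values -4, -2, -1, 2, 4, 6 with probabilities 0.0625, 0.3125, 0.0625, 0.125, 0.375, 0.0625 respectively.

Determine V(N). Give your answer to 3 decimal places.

9.652

E[N] = (-4)(0.0625) + (-2)(0.3125) + (-1)(0.0625) + (2)(0.125) + (4)(0.375) + (6)(0.0625) = 1.1875
E[N²] = (-4)²(0.0625) + (-2)²(0.3125) + (-1)²(0.0625) + (2)²(0.125) + (4)²(0.375) + (6)²(0.0625) = 11.0625
V(N) = E[N²] − (E[N])² = 11.0625 − (1.1875)² = 9.65234375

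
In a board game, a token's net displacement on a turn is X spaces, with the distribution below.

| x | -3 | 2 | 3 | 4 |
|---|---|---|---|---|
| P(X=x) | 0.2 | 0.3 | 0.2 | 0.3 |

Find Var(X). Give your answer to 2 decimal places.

E[X] = (-3)(0.2) + (2)(0.3) + (3)(0.2) + (4)(0.3) = 1.8
E[X²] = (-3)²(0.2) + (2)²(0.3) + (3)²(0.2) + (4)²(0.3) = 9.6
Var(X) = E[X²] − (E[X])² = 9.6 − (1.8)² = 6.36

6.36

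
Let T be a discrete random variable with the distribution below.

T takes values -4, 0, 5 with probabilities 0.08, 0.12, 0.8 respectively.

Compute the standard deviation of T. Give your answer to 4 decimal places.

2.7817

E[T] = (-4)(0.08) + (0)(0.12) + (5)(0.8) = 3.68
E[T²] = (-4)²(0.08) + (0)²(0.12) + (5)²(0.8) = 21.28
Var(T) = E[T²] − (E[T])² = 21.28 − (3.68)² = 7.7376
SD(T) = √7.7376 ≈ 2.7817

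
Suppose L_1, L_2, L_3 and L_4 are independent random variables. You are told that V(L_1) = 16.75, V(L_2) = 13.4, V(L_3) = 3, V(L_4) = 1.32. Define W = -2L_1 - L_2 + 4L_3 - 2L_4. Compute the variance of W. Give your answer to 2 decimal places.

By independence, V(W) = (-2)²V(L_1) + (-1)²V(L_2) + (4)²V(L_3) + (-2)²V(L_4)
= (-2)²·16.75 + (-1)²·13.4 + (4)²·3 + (-2)²·1.32 = 133.68

133.68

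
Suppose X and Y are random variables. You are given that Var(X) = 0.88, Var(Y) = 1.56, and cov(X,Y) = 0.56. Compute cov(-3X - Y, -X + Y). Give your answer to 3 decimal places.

-0.040

cov(-3X - Y, -X + Y) = (-3)(-1)Var(X) + (-1)(1)Var(Y) + [(-3)(1) + (-1)(-1)]cov(X,Y)
= 3·0.88 + -1·1.56 + -2·0.56 = -0.04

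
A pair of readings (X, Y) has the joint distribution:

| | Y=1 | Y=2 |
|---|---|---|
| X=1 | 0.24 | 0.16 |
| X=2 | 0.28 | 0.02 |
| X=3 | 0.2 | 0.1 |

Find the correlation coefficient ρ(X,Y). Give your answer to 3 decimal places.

-0.086

E[X] = 1.9,  E[Y] = 1.28
E[XY] = 2.4
Cov(X,Y) = E[XY] − E[X]E[Y] = 2.4 − (1.9)(1.28) = -0.032
V(X) = 0.69,  V(Y) = 0.2016
ρ = -0.032 / √(0.69·0.2016) ≈ -0.086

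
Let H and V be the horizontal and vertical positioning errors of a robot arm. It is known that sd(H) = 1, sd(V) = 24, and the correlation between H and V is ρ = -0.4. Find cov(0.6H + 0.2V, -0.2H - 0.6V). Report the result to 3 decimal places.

-65.400

Var(H) = (1)² = 1;  Var(V) = (24)² = 576
cov(H,V) = ρ·sd(H)·sd(V) = -0.4·1·24 = -9.6
cov(0.6H + 0.2V, -0.2H - 0.6V) = (0.6)(-0.2)Var(H) + (0.2)(-0.6)Var(V) + [(0.6)(-0.6) + (0.2)(-0.2)]cov(H,V)
= -0.12·1 + -0.12·576 + -0.4·-9.6 = -65.4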